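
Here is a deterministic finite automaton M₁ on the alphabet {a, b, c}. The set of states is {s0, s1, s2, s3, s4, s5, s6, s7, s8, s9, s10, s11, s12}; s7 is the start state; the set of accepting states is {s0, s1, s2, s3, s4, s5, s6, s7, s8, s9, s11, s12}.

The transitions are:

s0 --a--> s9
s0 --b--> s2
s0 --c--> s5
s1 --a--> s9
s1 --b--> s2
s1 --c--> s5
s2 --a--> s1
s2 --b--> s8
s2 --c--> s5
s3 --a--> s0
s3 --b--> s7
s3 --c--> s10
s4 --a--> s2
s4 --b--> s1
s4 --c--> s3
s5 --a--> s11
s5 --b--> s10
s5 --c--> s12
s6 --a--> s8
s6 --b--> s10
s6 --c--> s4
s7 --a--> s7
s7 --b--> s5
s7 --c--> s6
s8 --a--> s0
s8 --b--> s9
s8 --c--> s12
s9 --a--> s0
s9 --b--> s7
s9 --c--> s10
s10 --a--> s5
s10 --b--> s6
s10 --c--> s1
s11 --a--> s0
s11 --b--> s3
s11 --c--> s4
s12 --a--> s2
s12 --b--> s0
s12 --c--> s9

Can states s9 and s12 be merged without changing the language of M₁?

No

Initial partition by acceptance: {s0,s1,s2,s3,s4,s5,s6,s7,s8,s9,s11,s12} | {s10}.
On input b, block {s0,s1,s2,s3,s4,s5,s6,s7,s8,s9,s11,s12} splits into {s0,s1,s2,s3,s4,s7,s8,s9,s11,s12} and {s5,s6}.
On input b, block {s0,s1,s2,s3,s4,s7,s8,s9,s11,s12} splits into {s0,s1,s2,s3,s4,s8,s9,s11,s12} and {s7}.
Refine {s0,s1,s2,s3,s4,s8,s9,s11,s12} on symbol b: members go to different blocks, giving {s0,s1,s2,s4,s8,s11,s12} and {s3,s9}.
Refine {s0,s1,s2,s4,s8,s11,s12} on symbol a: members go to different blocks, giving {s2,s4,s8,s11,s12} and {s0,s1}.
Refine {s2,s4,s8,s11,s12} on symbol a: members go to different blocks, giving {s2,s8,s11} and {s4,s12}.
On input b, block {s2,s8,s11} splits into {s8,s11} and {s2}.
The partition is now stable with 8 blocks: {s8,s11} | {s10} | {s5,s6} | {s7} | {s3,s9} | {s0,s1} | {s4,s12} | {s2}.
s9 and s12 end up in different blocks, so they are distinguishable. For instance, the string 'c' is accepted from only s12.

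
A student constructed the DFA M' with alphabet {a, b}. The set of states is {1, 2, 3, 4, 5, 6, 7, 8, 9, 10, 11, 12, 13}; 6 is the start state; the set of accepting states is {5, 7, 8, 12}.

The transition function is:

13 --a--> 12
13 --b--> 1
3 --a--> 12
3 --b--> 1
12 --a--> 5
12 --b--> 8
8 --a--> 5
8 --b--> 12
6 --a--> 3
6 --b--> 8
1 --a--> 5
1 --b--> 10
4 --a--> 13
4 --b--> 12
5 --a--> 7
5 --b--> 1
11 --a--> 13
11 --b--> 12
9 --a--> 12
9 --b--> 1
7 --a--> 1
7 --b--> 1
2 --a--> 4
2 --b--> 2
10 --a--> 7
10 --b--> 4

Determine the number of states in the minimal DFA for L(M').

7

States {2,9,11} cannot be reached from the start state, so discard them.
Initial partition by acceptance: {5,7,8,12} | {1,3,4,6,10,13}.
Refine {5,7,8,12} on symbol a: members go to different blocks, giving {5,8,12} and {7}.
Refine {5,8,12} on symbol a: members go to different blocks, giving {8,12} and {5}.
Split {1,3,4,6,10,13} by δ(·,a) → {3,13} and {4,6} and {1} and {10}.
No further refinement is possible. Final partition (7 blocks): {8,12} | {3,13} | {7} | {5} | {4,6} | {1} | {10}.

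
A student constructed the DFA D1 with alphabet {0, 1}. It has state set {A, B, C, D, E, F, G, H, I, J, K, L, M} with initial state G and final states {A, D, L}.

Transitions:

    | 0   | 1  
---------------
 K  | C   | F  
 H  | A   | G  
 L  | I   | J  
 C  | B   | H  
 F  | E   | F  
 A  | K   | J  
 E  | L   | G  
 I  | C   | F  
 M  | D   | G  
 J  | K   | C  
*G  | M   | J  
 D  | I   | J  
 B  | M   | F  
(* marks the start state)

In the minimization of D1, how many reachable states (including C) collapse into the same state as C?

1

Initial partition by acceptance: {A,D,L} | {B,C,E,F,G,H,I,J,K,M}.
On input 0, block {B,C,E,F,G,H,I,J,K,M} splits into {B,C,F,G,I,J,K} and {E,H,M}.
On input 0, block {B,C,F,G,I,J,K} splits into {C,I,J,K} and {B,F,G}.
On input 0, block {C,I,J,K} splits into {I,J,K} and {C}.
On input 0, block {I,J,K} splits into {I,K} and {J}.
On input 1, block {B,F,G} splits into {B,F} and {G}.
Stable partition: {A,D,L} | {I,K} | {E,H,M} | {B,F} | {C} | {J} | {G} — 7 equivalence classes.
The equivalence class containing C is {C}, of size 1.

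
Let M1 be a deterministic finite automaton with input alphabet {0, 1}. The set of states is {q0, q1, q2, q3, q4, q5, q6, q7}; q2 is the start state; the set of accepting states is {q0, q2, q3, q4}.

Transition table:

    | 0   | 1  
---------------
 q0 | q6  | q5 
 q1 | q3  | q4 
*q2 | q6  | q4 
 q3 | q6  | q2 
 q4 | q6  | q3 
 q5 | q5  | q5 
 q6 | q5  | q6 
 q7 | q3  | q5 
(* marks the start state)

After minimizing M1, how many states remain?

States {q0,q1,q7} cannot be reached from the start state, so discard them.
P0 = {q2,q3,q4} | {q5,q6}.
Stable partition: {q2,q3,q4} | {q5,q6} — 2 equivalence classes.

2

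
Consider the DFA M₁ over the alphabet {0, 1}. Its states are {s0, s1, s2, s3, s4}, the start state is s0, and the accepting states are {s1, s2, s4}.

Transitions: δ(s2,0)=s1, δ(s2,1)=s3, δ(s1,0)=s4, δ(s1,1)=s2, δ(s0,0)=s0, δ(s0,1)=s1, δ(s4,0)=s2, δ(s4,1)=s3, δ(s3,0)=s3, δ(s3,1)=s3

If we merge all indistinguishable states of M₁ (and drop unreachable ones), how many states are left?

P0 = {s1,s2,s4} | {s0,s3}.
On input 1, block {s1,s2,s4} splits into {s2,s4} and {s1}.
Refine {s2,s4} on symbol 0: members go to different blocks, giving {s2} and {s4}.
Split {s0,s3} by δ(·,1) → {s0} and {s3}.
No further refinement is possible. Final partition (5 blocks): {s2} | {s0} | {s1} | {s4} | {s3}.

5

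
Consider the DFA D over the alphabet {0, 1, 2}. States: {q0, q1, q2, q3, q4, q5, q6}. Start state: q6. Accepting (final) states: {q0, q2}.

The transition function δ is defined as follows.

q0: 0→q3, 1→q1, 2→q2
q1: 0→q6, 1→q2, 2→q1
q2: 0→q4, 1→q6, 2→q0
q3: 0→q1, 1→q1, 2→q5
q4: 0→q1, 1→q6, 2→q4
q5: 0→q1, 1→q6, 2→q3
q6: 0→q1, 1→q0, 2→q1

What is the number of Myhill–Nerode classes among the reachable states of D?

3

All states are reachable from the start state.
P0 = {q0,q2} | {q1,q3,q4,q5,q6}.
On input 1, block {q1,q3,q4,q5,q6} splits into {q3,q4,q5} and {q1,q6}.
Stable partition: {q0,q2} | {q3,q4,q5} | {q1,q6} — 3 equivalence classes.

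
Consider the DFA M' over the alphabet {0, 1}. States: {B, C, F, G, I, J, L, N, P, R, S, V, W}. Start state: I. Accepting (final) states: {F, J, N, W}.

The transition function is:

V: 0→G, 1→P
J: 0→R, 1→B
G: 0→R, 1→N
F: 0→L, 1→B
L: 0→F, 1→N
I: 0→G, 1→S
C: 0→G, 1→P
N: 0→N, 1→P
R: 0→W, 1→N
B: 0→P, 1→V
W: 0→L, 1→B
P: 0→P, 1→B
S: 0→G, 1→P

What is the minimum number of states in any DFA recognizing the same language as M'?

States {C,J} cannot be reached from the start state, so discard them.
Start with accepting vs non-accepting: {F,N,W} | {B,G,I,L,P,R,S,V}.
On input 0, block {F,N,W} splits into {F,W} and {N}.
Split {B,G,I,L,P,R,S,V} by δ(·,0) → {B,G,I,P,S,V} and {L,R}.
Split {B,G,I,P,S,V} by δ(·,0) → {B,I,P,S,V} and {G}.
Split {B,I,P,S,V} by δ(·,0) → {I,S,V} and {B,P}.
On input 1, block {I,S,V} splits into {S,V} and {I}.
Refine {B,P} on symbol 1: members go to different blocks, giving {B} and {P}.
The partition is now stable with 8 blocks: {F,W} | {S,V} | {N} | {L,R} | {G} | {B} | {I} | {P}.

8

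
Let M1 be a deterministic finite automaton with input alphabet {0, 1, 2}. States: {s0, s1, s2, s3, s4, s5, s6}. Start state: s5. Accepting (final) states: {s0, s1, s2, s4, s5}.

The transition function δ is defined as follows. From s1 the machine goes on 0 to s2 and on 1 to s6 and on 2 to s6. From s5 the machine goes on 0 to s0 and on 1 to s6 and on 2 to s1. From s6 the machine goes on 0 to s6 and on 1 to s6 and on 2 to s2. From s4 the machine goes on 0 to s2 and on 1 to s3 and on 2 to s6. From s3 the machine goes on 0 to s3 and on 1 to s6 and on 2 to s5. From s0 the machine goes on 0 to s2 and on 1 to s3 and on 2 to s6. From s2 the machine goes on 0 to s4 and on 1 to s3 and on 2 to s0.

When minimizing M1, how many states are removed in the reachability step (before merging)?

0

Every one of the 7 states is reachable from s5.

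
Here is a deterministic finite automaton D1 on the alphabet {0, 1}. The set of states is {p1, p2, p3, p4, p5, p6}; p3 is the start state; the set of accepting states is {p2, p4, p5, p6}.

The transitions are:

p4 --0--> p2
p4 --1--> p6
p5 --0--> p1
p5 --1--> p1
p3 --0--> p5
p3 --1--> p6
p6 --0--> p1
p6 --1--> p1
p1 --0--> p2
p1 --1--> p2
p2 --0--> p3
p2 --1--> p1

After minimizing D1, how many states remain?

2

States {p4} cannot be reached from the start state, so discard them.
Initial partition by acceptance: {p2,p5,p6} | {p1,p3}.
Stable partition: {p2,p5,p6} | {p1,p3} — 2 equivalence classes.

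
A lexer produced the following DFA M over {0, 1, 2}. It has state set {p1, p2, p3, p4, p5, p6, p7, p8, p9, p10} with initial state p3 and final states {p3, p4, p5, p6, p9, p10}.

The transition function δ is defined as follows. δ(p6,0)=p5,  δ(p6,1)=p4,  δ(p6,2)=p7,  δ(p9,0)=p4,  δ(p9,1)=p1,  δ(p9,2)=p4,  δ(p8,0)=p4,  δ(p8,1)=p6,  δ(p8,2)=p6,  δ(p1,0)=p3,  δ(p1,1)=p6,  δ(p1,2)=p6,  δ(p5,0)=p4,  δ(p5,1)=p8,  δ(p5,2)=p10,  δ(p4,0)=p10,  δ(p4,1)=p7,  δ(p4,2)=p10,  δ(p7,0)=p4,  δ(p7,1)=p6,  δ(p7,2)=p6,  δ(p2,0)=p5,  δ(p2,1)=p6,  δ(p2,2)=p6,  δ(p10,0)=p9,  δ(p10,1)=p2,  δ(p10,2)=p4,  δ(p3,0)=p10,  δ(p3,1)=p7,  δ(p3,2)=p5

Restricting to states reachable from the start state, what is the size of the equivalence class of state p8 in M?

Initial partition by acceptance: {p3,p4,p5,p6,p9,p10} | {p1,p2,p7,p8}.
On input 1, block {p3,p4,p5,p6,p9,p10} splits into {p3,p4,p5,p9,p10} and {p6}.
No further refinement is possible. Final partition (3 blocks): {p3,p4,p5,p9,p10} | {p1,p2,p7,p8} | {p6}.
The equivalence class containing p8 is {p1,p2,p7,p8}, of size 4.

4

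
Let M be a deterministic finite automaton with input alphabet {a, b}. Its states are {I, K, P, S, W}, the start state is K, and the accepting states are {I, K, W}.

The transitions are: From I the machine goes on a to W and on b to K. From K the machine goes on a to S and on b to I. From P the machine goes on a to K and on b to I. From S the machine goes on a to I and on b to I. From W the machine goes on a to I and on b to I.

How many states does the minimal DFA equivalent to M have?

First remove the unreachable states {P}; 4 states remain.
Initial partition by acceptance: {I,K,W} | {S}.
Refine {I,K,W} on symbol a: members go to different blocks, giving {I,W} and {K}.
On input b, block {I,W} splits into {W} and {I}.
No further refinement is possible. Final partition (4 blocks): {W} | {S} | {K} | {I}.

4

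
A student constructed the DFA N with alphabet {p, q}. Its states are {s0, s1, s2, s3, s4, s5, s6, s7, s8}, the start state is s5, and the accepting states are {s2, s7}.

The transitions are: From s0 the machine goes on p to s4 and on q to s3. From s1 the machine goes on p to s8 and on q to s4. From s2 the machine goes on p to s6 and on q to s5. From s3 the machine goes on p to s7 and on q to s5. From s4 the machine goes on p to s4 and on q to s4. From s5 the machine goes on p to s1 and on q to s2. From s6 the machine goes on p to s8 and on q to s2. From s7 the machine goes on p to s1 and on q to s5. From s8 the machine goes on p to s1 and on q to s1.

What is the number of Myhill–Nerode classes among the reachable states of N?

3

First remove the unreachable states {s0,s3,s7}; 6 states remain.
Initial partition by acceptance: {s2} | {s1,s4,s5,s6,s8}.
Refine {s1,s4,s5,s6,s8} on symbol q: members go to different blocks, giving {s1,s4,s8} and {s5,s6}.
The partition is now stable with 3 blocks: {s2} | {s1,s4,s8} | {s5,s6}.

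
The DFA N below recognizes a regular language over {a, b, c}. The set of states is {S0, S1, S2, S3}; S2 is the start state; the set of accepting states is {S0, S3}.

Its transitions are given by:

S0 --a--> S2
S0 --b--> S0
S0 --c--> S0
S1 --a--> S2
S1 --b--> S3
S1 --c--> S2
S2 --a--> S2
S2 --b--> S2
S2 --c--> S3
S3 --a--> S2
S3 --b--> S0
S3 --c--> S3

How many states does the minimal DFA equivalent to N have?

Reachable states from the start: {S0,S2,S3}. Unreachable: {S1} — drop them.
Initial partition by acceptance: {S0,S3} | {S2}.
The partition is now stable with 2 blocks: {S0,S3} | {S2}.

2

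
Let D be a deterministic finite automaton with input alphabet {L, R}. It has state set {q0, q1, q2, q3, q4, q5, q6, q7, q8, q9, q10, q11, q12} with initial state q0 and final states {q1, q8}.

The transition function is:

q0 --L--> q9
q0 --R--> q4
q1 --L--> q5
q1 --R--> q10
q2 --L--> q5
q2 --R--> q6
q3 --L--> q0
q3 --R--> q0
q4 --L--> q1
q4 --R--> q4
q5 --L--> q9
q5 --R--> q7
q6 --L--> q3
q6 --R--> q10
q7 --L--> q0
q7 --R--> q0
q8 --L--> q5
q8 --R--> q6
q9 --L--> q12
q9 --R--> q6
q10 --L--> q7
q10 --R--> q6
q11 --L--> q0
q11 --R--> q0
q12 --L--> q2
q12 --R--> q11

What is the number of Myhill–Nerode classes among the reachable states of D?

First remove the unreachable states {q8}; 12 states remain.
Initial partition by acceptance: {q1} | {q0,q2,q3,q4,q5,q6,q7,q9,q10,q11,q12}.
On input L, block {q0,q2,q3,q4,q5,q6,q7,q9,q10,q11,q12} splits into {q0,q2,q3,q5,q6,q7,q9,q10,q11,q12} and {q4}.
On input R, block {q0,q2,q3,q5,q6,q7,q9,q10,q11,q12} splits into {q2,q3,q5,q6,q7,q9,q10,q11,q12} and {q0}.
Refine {q2,q3,q5,q6,q7,q9,q10,q11,q12} on symbol L: members go to different blocks, giving {q2,q5,q6,q9,q10,q12} and {q3,q7,q11}.
On input L, block {q2,q5,q6,q9,q10,q12} splits into {q2,q5,q9,q12} and {q6,q10}.
Refine {q2,q5,q9,q12} on symbol R: members go to different blocks, giving {q2,q9} and {q5,q12}.
No further refinement is possible. Final partition (7 blocks): {q1} | {q2,q9} | {q4} | {q0} | {q3,q7,q11} | {q6,q10} | {q5,q12}.

7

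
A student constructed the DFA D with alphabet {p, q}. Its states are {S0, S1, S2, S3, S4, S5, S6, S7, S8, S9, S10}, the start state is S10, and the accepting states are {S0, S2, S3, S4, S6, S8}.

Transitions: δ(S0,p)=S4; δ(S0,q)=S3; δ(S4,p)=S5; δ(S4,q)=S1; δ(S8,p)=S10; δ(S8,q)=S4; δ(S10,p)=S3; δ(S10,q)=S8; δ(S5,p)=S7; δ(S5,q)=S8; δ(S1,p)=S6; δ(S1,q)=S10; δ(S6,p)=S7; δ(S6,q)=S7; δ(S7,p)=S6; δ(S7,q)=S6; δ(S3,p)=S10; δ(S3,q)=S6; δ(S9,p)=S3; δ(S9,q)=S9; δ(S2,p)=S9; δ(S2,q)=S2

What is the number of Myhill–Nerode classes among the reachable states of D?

Reachable states from the start: {S1,S3,S4,S5,S6,S7,S8,S10}. Unreachable: {S0,S2,S9} — drop them.
Start with accepting vs non-accepting: {S3,S4,S6,S8} | {S1,S5,S7,S10}.
Split {S3,S4,S6,S8} by δ(·,q) → {S3,S8} and {S4,S6}.
On input p, block {S1,S5,S7,S10} splits into {S1,S7} and {S5} and {S10}.
On input q, block {S1,S7} splits into {S1} and {S7}.
Refine {S4,S6} on symbol p: members go to different blocks, giving {S4} and {S6}.
Split {S3,S8} by δ(·,q) → {S3} and {S8}.
Stable partition: {S3} | {S1} | {S4} | {S5} | {S10} | {S7} | {S6} | {S8} — 8 equivalence classes.

8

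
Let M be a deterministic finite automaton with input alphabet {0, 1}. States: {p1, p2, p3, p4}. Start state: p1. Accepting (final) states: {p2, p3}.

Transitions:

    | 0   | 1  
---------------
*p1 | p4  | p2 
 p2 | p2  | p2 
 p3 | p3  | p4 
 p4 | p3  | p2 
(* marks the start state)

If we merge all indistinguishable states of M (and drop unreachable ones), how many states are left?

4

All states are reachable from the start state.
Start with accepting vs non-accepting: {p2,p3} | {p1,p4}.
Refine {p2,p3} on symbol 1: members go to different blocks, giving {p2} and {p3}.
Split {p1,p4} by δ(·,0) → {p1} and {p4}.
The partition is now stable with 4 blocks: {p2} | {p1} | {p3} | {p4}.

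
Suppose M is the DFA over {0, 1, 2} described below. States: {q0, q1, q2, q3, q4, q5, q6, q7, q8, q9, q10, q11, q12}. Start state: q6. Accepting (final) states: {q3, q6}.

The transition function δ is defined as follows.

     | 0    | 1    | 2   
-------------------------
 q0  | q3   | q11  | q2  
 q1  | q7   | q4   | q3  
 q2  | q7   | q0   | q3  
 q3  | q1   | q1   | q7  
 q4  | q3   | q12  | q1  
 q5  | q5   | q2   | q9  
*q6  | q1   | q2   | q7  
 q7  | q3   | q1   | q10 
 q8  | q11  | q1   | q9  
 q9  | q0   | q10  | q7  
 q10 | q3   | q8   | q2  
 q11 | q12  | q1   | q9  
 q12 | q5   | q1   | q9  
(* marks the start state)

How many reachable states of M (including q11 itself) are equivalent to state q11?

P0 = {q3,q6} | {q0,q1,q2,q4,q5,q7,q8,q9,q10,q11,q12}.
On input 0, block {q0,q1,q2,q4,q5,q7,q8,q9,q10,q11,q12} splits into {q1,q2,q5,q8,q9,q11,q12} and {q0,q4,q7,q10}.
Refine {q1,q2,q5,q8,q9,q11,q12} on symbol 0: members go to different blocks, giving {q5,q8,q11,q12} and {q1,q2,q9}.
Refine {q0,q4,q7,q10} on symbol 1: members go to different blocks, giving {q0,q4,q10} and {q7}.
Split {q1,q2,q9} by δ(·,0) → {q1,q2} and {q9}.
Stable partition: {q3,q6} | {q5,q8,q11,q12} | {q0,q4,q10} | {q1,q2} | {q7} | {q9} — 6 equivalence classes.
The equivalence class containing q11 is {q5,q8,q11,q12}, of size 4.

4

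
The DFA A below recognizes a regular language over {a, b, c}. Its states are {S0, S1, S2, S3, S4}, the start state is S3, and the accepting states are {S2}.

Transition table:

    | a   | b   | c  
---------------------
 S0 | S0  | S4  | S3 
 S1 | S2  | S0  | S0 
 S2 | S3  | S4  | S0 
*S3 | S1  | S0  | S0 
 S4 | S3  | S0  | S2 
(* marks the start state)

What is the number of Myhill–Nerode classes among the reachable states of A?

Initial partition by acceptance: {S2} | {S0,S1,S3,S4}.
On input a, block {S0,S1,S3,S4} splits into {S0,S3,S4} and {S1}.
Refine {S0,S3,S4} on symbol a: members go to different blocks, giving {S0,S4} and {S3}.
Split {S0,S4} by δ(·,a) → {S0} and {S4}.
Stable partition: {S2} | {S0} | {S1} | {S3} | {S4} — 5 equivalence classes.

5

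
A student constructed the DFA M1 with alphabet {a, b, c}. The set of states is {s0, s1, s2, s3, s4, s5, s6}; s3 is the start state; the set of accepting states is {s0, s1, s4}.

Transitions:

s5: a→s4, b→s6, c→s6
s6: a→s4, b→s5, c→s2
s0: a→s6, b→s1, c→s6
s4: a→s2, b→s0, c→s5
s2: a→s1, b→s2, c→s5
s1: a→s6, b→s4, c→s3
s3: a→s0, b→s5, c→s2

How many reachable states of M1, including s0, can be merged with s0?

3

P0 = {s0,s1,s4} | {s2,s3,s5,s6}.
Stable partition: {s0,s1,s4} | {s2,s3,s5,s6} — 2 equivalence classes.
State s0 belongs to the block {s0,s1,s4}, which has 3 states.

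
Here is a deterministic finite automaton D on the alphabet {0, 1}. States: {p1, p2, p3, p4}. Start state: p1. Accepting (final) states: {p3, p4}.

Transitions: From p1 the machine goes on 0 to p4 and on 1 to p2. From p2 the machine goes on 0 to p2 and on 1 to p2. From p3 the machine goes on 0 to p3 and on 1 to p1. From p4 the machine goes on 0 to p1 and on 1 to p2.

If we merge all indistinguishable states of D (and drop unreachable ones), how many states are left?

First remove the unreachable states {p3}; 3 states remain.
Initial partition by acceptance: {p4} | {p1,p2}.
On input 0, block {p1,p2} splits into {p1} and {p2}.
Stable partition: {p4} | {p1} | {p2} — 3 equivalence classes.

3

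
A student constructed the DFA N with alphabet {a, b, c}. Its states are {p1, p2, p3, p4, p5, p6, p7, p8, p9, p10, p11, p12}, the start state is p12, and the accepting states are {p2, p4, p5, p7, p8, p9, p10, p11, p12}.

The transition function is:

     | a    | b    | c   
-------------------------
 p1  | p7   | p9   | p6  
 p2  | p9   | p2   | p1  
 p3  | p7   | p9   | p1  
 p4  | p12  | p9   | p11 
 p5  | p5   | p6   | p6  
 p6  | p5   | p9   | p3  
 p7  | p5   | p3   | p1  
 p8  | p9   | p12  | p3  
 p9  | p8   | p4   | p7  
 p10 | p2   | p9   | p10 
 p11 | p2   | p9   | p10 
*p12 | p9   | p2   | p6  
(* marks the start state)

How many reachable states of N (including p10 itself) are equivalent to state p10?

3

All states are reachable from the start state.
P0 = {p2,p4,p5,p7,p8,p9,p10,p11,p12} | {p1,p3,p6}.
Split {p2,p4,p5,p7,p8,p9,p10,p11,p12} by δ(·,b) → {p2,p4,p8,p9,p10,p11,p12} and {p5,p7}.
On input c, block {p2,p4,p8,p9,p10,p11,p12} splits into {p2,p8,p12} and {p4,p10,p11} and {p9}.
Stable partition: {p2,p8,p12} | {p1,p3,p6} | {p5,p7} | {p4,p10,p11} | {p9} — 5 equivalence classes.
The equivalence class containing p10 is {p4,p10,p11}, of size 3.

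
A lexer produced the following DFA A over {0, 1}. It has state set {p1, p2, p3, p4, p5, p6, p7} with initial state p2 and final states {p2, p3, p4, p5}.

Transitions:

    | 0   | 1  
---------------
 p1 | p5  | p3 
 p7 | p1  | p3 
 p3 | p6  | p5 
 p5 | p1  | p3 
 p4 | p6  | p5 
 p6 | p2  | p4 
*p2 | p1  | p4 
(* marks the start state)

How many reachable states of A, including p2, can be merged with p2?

4

First remove the unreachable states {p7}; 6 states remain.
Initial partition by acceptance: {p2,p3,p4,p5} | {p1,p6}.
No further refinement is possible. Final partition (2 blocks): {p2,p3,p4,p5} | {p1,p6}.
The equivalence class containing p2 is {p2,p3,p4,p5}, of size 4.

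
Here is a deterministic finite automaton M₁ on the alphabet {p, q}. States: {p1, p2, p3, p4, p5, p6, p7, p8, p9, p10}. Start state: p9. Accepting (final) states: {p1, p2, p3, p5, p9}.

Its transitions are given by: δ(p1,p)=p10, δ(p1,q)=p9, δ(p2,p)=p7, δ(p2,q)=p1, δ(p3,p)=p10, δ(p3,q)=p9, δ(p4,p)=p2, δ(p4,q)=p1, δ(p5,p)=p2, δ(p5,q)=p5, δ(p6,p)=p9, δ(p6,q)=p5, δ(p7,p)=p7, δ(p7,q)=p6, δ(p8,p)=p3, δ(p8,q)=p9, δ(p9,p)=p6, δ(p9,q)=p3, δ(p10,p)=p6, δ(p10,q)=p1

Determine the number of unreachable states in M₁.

Starting at p9 and following transitions, the reachable set is {p1, p2, p3, p5, p6, p7, p9, p10}. That leaves p4, p8 unreachable — 2 in total.

2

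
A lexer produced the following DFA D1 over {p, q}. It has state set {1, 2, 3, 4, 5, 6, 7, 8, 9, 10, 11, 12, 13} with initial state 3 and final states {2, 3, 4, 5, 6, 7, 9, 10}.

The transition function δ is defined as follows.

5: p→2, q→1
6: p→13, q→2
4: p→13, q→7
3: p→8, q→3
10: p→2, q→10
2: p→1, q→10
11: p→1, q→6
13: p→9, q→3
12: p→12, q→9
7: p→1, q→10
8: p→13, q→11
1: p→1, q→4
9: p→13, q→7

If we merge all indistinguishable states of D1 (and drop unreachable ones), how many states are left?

First remove the unreachable states {5,12}; 11 states remain.
Initial partition by acceptance: {2,3,4,6,7,9,10} | {1,8,11,13}.
Refine {2,3,4,6,7,9,10} on symbol p: members go to different blocks, giving {2,3,4,6,7,9} and {10}.
Refine {2,3,4,6,7,9} on symbol q: members go to different blocks, giving {3,4,6,9} and {2,7}.
Split {3,4,6,9} by δ(·,q) → {4,6,9} and {3}.
Split {1,8,11,13} by δ(·,p) → {1,8,11} and {13}.
On input p, block {1,8,11} splits into {1,11} and {8}.
Stable partition: {4,6,9} | {1,11} | {10} | {2,7} | {3} | {13} | {8} — 7 equivalence classes.

7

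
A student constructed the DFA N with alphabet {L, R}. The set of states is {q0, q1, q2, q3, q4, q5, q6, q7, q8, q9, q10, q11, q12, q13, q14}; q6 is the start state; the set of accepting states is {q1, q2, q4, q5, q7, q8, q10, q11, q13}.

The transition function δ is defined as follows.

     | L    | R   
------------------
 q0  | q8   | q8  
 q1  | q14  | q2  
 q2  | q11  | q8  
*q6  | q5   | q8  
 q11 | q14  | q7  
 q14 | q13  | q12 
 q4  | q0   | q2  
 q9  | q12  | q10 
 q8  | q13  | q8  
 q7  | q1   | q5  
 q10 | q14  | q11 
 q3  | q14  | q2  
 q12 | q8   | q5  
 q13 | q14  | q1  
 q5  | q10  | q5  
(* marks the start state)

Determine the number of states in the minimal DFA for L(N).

6

First remove the unreachable states {q0,q3,q4,q9}; 11 states remain.
Initial partition by acceptance: {q1,q2,q5,q7,q8,q10,q11,q13} | {q6,q12,q14}.
Split {q1,q2,q5,q7,q8,q10,q11,q13} by δ(·,L) → {q1,q10,q11,q13} and {q2,q5,q7,q8}.
Refine {q1,q10,q11,q13} on symbol R: members go to different blocks, giving {q1,q11} and {q10,q13}.
On input L, block {q6,q12,q14} splits into {q6,q12} and {q14}.
On input L, block {q2,q5,q7,q8} splits into {q2,q7} and {q5,q8}.
The partition is now stable with 6 blocks: {q1,q11} | {q6,q12} | {q2,q7} | {q10,q13} | {q14} | {q5,q8}.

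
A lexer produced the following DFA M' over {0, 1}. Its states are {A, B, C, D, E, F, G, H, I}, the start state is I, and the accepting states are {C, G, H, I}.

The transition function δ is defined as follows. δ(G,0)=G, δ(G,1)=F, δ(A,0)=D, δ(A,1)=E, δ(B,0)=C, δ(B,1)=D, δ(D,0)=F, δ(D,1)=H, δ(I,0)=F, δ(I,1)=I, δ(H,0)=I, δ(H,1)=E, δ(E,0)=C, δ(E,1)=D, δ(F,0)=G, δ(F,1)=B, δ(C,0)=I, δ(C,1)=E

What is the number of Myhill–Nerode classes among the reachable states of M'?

6

States {A} cannot be reached from the start state, so discard them.
P0 = {C,G,H,I} | {B,D,E,F}.
On input 0, block {C,G,H,I} splits into {C,G,H} and {I}.
Refine {C,G,H} on symbol 0: members go to different blocks, giving {C,H} and {G}.
Split {B,D,E,F} by δ(·,0) → {B,E} and {D} and {F}.
No further refinement is possible. Final partition (6 blocks): {C,H} | {B,E} | {I} | {G} | {D} | {F}.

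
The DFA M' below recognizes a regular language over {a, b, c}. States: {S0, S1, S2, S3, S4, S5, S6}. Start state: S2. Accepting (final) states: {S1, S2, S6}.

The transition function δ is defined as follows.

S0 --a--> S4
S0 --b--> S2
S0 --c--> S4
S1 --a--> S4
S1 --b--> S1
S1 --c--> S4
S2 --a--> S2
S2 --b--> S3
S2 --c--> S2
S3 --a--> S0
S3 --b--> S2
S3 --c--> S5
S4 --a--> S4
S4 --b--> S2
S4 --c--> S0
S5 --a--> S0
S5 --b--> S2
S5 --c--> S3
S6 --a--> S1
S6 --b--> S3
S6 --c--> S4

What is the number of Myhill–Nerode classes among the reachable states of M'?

Reachable states from the start: {S0,S2,S3,S4,S5}. Unreachable: {S1,S6} — drop them.
Start with accepting vs non-accepting: {S2} | {S0,S3,S4,S5}.
No further refinement is possible. Final partition (2 blocks): {S2} | {S0,S3,S4,S5}.

2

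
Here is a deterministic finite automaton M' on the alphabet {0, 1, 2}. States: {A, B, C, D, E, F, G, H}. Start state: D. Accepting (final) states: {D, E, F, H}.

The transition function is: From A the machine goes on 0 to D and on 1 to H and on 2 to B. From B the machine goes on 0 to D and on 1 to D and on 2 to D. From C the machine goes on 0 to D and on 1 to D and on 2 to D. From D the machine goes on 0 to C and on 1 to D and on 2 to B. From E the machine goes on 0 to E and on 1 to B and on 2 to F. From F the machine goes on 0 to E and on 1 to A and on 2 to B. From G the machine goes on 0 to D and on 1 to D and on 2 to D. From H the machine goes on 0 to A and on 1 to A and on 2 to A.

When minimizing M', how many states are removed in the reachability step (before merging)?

5

BFS from D reaches {B, C, D}; the 5 state(s) A, E, F, G, H are never visited.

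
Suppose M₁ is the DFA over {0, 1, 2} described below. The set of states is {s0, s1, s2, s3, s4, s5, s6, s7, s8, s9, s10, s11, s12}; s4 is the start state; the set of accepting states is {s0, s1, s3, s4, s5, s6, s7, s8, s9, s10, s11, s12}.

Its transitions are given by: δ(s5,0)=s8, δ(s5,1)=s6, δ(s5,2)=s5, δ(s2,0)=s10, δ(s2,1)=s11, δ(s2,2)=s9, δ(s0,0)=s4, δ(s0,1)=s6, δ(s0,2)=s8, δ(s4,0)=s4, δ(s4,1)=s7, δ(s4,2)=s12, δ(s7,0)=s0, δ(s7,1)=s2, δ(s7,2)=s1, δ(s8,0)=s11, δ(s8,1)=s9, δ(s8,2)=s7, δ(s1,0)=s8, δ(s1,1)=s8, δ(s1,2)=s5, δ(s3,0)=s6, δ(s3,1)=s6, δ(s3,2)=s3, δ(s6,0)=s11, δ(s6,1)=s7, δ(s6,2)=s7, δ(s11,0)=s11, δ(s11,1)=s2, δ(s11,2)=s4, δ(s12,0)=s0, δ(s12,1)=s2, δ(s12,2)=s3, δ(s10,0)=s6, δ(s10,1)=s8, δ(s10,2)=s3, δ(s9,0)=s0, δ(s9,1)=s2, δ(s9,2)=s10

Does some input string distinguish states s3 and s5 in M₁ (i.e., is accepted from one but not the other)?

No

Start with accepting vs non-accepting: {s0,s1,s3,s4,s5,s6,s7,s8,s9,s10,s11,s12} | {s2}.
Split {s0,s1,s3,s4,s5,s6,s7,s8,s9,s10,s11,s12} by δ(·,1) → {s0,s1,s3,s4,s5,s6,s8,s10} and {s7,s9,s11,s12}.
Split {s0,s1,s3,s4,s5,s6,s8,s10} by δ(·,0) → {s0,s1,s3,s4,s5,s10} and {s6,s8}.
Refine {s0,s1,s3,s4,s5,s10} on symbol 0: members go to different blocks, giving {s1,s3,s5,s10} and {s0,s4}.
Refine {s7,s9,s11,s12} on symbol 0: members go to different blocks, giving {s7,s9,s12} and {s11}.
On input 1, block {s0,s4} splits into {s0} and {s4}.
The partition is now stable with 7 blocks: {s1,s3,s5,s10} | {s2} | {s7,s9,s12} | {s6,s8} | {s0} | {s11} | {s4}.
s3 and s5 lie in the same block of the stable partition, so they are equivalent — no string distinguishes them.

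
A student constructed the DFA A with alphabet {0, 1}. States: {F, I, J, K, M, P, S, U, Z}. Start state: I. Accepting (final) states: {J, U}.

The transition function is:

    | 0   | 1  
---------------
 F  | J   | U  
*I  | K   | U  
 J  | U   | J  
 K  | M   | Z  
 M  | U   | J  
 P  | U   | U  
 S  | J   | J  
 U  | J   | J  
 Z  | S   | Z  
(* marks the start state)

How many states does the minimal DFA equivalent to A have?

4

First remove the unreachable states {F,P}; 7 states remain.
Initial partition by acceptance: {J,U} | {I,K,M,S,Z}.
On input 0, block {I,K,M,S,Z} splits into {I,K,Z} and {M,S}.
Split {I,K,Z} by δ(·,0) → {K,Z} and {I}.
The partition is now stable with 4 blocks: {J,U} | {K,Z} | {M,S} | {I}.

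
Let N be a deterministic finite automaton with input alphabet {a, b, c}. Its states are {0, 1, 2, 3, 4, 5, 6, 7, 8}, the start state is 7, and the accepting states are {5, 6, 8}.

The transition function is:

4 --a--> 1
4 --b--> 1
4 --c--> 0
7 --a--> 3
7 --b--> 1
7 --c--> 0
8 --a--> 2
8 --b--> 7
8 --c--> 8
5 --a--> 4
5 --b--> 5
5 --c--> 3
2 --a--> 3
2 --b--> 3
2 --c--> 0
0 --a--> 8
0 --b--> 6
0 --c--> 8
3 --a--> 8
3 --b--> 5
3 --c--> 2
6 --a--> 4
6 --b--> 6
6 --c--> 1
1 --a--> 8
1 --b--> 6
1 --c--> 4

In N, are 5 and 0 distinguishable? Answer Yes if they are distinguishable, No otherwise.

Every state is reachable, so we keep all 9.
Initial partition by acceptance: {5,6,8} | {0,1,2,3,4,7}.
On input b, block {5,6,8} splits into {5,6} and {8}.
Split {0,1,2,3,4,7} by δ(·,a) → {0,1,3} and {2,4,7}.
On input c, block {0,1,3} splits into {1,3} and {0}.
No further refinement is possible. Final partition (5 blocks): {5,6} | {1,3} | {8} | {2,4,7} | {0}.
5 and 0 end up in different blocks, so they are distinguishable. For instance, the string 'ε' is accepted from only 5.

Yes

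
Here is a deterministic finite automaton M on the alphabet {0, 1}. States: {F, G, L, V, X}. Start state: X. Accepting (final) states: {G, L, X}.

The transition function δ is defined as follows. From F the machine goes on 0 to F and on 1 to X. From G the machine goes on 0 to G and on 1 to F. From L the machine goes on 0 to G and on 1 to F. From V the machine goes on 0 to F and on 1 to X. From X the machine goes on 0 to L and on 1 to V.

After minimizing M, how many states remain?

2

Every state is reachable, so we keep all 5.
Initial partition by acceptance: {G,L,X} | {F,V}.
Stable partition: {G,L,X} | {F,V} — 2 equivalence classes.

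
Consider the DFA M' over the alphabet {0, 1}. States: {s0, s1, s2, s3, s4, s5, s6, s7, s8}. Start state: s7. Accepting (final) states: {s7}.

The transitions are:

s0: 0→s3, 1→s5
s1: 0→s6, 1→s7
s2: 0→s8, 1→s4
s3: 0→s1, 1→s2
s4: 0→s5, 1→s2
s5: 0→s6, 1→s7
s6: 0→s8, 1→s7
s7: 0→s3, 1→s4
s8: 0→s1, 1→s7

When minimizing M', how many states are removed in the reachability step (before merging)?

1

No path from s7 leads to s0; the other 8 states are all reachable.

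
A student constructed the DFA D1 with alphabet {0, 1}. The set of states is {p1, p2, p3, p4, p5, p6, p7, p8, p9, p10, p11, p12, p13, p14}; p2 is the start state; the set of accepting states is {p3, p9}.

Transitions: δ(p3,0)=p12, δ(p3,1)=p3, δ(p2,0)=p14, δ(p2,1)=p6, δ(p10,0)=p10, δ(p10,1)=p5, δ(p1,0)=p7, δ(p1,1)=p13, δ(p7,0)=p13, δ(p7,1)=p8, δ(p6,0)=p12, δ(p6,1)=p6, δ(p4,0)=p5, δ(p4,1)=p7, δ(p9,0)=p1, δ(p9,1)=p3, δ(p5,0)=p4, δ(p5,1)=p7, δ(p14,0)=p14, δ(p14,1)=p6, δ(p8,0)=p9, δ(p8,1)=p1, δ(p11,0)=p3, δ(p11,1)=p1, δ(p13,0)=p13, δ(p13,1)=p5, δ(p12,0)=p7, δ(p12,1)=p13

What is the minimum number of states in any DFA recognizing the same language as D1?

8

Reachable states from the start: {p1,p2,p3,p4,p5,p6,p7,p8,p9,p12,p13,p14}. Unreachable: {p10,p11} — drop them.
Start with accepting vs non-accepting: {p3,p9} | {p1,p2,p4,p5,p6,p7,p8,p12,p13,p14}.
On input 0, block {p1,p2,p4,p5,p6,p7,p8,p12,p13,p14} splits into {p1,p2,p4,p5,p6,p7,p12,p13,p14} and {p8}.
On input 1, block {p1,p2,p4,p5,p6,p7,p12,p13,p14} splits into {p1,p2,p4,p5,p6,p12,p13,p14} and {p7}.
Refine {p1,p2,p4,p5,p6,p12,p13,p14} on symbol 0: members go to different blocks, giving {p2,p4,p5,p6,p13,p14} and {p1,p12}.
Split {p2,p4,p5,p6,p13,p14} by δ(·,0) → {p2,p4,p5,p13,p14} and {p6}.
Split {p2,p4,p5,p13,p14} by δ(·,1) → {p2,p14} and {p4,p5} and {p13}.
Stable partition: {p3,p9} | {p2,p14} | {p8} | {p7} | {p1,p12} | {p6} | {p4,p5} | {p13} — 8 equivalence classes.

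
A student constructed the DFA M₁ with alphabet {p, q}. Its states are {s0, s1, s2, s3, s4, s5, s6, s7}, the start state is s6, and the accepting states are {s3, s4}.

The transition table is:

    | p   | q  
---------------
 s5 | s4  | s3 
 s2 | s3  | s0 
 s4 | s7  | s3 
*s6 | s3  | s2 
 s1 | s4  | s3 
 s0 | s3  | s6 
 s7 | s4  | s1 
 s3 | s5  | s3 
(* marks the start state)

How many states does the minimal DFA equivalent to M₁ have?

5

All states are reachable from the start state.
Initial partition by acceptance: {s3,s4} | {s0,s1,s2,s5,s6,s7}.
Refine {s0,s1,s2,s5,s6,s7} on symbol q: members go to different blocks, giving {s0,s2,s6,s7} and {s1,s5}.
Split {s3,s4} by δ(·,p) → {s3} and {s4}.
Refine {s0,s2,s6,s7} on symbol p: members go to different blocks, giving {s0,s2,s6} and {s7}.
No further refinement is possible. Final partition (5 blocks): {s3} | {s0,s2,s6} | {s1,s5} | {s4} | {s7}.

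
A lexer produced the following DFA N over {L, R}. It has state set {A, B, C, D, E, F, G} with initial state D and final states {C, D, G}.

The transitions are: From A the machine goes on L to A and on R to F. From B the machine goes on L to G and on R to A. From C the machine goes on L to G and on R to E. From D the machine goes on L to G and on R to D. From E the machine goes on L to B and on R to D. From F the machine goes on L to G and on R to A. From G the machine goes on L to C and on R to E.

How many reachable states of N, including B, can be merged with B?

P0 = {C,D,G} | {A,B,E,F}.
On input R, block {C,D,G} splits into {C,G} and {D}.
On input L, block {A,B,E,F} splits into {A,E} and {B,F}.
Split {A,E} by δ(·,L) → {A} and {E}.
No further refinement is possible. Final partition (5 blocks): {C,G} | {A} | {D} | {B,F} | {E}.
The equivalence class containing B is {B,F}, of size 2.

2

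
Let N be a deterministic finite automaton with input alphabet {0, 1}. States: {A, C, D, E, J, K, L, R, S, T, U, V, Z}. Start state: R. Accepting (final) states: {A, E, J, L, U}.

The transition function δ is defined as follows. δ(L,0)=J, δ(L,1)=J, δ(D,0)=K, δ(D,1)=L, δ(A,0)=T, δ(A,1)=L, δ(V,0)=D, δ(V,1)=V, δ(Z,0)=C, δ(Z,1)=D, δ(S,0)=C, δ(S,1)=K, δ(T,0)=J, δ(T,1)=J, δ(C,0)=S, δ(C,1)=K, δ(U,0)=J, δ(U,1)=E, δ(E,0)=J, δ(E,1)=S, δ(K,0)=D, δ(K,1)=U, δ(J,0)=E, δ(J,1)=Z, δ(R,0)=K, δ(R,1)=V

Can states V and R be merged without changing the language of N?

Yes

States {A,T} cannot be reached from the start state, so discard them.
Initial partition by acceptance: {E,J,L,U} | {C,D,K,R,S,V,Z}.
On input 1, block {E,J,L,U} splits into {E,J} and {L,U}.
Refine {C,D,K,R,S,V,Z} on symbol 1: members go to different blocks, giving {C,R,S,V,Z} and {D,K}.
Split {C,R,S,V,Z} by δ(·,0) → {C,S,Z} and {R,V}.
The partition is now stable with 5 blocks: {E,J} | {C,S,Z} | {L,U} | {D,K} | {R,V}.
V and R lie in the same block of the stable partition, so they are equivalent — no string distinguishes them.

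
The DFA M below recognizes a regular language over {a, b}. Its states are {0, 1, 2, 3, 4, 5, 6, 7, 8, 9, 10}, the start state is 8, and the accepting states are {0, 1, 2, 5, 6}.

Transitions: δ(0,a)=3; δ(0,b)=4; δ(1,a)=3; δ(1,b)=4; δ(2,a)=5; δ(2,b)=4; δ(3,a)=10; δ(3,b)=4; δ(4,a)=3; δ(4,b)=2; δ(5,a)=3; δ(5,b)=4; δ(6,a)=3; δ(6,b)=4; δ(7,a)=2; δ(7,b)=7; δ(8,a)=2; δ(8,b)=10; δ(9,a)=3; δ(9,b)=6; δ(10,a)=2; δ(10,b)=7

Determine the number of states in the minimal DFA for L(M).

First remove the unreachable states {0,1,6,9}; 7 states remain.
Start with accepting vs non-accepting: {2,5} | {3,4,7,8,10}.
Split {2,5} by δ(·,a) → {2} and {5}.
Refine {3,4,7,8,10} on symbol a: members go to different blocks, giving {7,8,10} and {3,4}.
Refine {3,4} on symbol a: members go to different blocks, giving {3} and {4}.
The partition is now stable with 5 blocks: {2} | {7,8,10} | {5} | {3} | {4}.

5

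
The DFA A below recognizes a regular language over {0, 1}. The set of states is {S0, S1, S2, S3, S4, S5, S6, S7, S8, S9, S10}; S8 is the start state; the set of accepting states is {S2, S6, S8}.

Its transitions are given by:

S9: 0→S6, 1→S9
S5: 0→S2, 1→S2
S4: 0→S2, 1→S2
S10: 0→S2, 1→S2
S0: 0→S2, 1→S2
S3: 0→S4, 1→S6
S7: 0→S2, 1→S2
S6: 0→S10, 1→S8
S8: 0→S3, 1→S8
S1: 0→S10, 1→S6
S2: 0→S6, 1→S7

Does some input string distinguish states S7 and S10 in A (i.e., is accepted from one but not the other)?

States {S0,S1,S5,S9} cannot be reached from the start state, so discard them.
Initial partition by acceptance: {S2,S6,S8} | {S3,S4,S7,S10}.
On input 0, block {S2,S6,S8} splits into {S6,S8} and {S2}.
Split {S3,S4,S7,S10} by δ(·,0) → {S4,S7,S10} and {S3}.
Refine {S6,S8} on symbol 0: members go to different blocks, giving {S6} and {S8}.
Stable partition: {S6} | {S4,S7,S10} | {S2} | {S3} | {S8} — 5 equivalence classes.
S7 and S10 lie in the same block of the stable partition, so they are equivalent — no string distinguishes them.

No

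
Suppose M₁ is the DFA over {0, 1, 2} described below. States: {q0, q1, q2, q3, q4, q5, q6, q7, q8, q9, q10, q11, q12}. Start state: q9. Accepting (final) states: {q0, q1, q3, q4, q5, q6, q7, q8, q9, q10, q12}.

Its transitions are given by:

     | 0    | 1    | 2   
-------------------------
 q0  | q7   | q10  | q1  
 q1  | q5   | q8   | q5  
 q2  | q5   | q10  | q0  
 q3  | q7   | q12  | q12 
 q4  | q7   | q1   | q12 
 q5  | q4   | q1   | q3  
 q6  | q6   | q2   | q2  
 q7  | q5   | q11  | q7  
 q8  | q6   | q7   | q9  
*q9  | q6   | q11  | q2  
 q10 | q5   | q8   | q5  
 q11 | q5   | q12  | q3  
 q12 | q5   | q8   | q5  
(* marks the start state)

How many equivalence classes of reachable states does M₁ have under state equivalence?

7

P0 = {q0,q1,q3,q4,q5,q6,q7,q8,q9,q10,q12} | {q2,q11}.
On input 1, block {q0,q1,q3,q4,q5,q6,q7,q8,q9,q10,q12} splits into {q0,q1,q3,q4,q5,q8,q10,q12} and {q6,q7,q9}.
Split {q0,q1,q3,q4,q5,q8,q10,q12} by δ(·,0) → {q0,q3,q4,q8} and {q1,q5,q10,q12}.
Refine {q0,q3,q4,q8} on symbol 1: members go to different blocks, giving {q0,q3,q4} and {q8}.
Refine {q6,q7,q9} on symbol 0: members go to different blocks, giving {q6,q9} and {q7}.
Split {q1,q5,q10,q12} by δ(·,0) → {q1,q10,q12} and {q5}.
Stable partition: {q0,q3,q4} | {q2,q11} | {q6,q9} | {q1,q10,q12} | {q8} | {q7} | {q5} — 7 equivalence classes.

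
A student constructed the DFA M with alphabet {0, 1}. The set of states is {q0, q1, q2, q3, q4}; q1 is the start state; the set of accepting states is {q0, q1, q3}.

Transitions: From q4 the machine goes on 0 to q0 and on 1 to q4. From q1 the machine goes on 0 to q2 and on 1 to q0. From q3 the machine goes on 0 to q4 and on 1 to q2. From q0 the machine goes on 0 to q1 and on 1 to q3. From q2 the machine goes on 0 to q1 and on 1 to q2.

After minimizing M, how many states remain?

5

Every state is reachable, so we keep all 5.
P0 = {q0,q1,q3} | {q2,q4}.
Split {q0,q1,q3} by δ(·,0) → {q1,q3} and {q0}.
Split {q1,q3} by δ(·,1) → {q1} and {q3}.
On input 0, block {q2,q4} splits into {q2} and {q4}.
The partition is now stable with 5 blocks: {q1} | {q2} | {q0} | {q3} | {q4}.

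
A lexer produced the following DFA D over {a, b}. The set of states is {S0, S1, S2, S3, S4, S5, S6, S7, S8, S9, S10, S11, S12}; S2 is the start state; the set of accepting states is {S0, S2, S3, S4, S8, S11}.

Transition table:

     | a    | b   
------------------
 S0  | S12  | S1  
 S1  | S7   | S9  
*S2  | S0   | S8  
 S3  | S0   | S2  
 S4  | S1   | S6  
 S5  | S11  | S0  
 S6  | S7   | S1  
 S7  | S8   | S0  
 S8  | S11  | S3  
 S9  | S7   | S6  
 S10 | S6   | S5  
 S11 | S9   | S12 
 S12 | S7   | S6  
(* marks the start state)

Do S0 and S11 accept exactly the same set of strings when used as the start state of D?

Yes

First remove the unreachable states {S4,S5,S10}; 10 states remain.
P0 = {S0,S2,S3,S8,S11} | {S1,S6,S7,S9,S12}.
Refine {S0,S2,S3,S8,S11} on symbol a: members go to different blocks, giving {S2,S3,S8} and {S0,S11}.
On input a, block {S1,S6,S7,S9,S12} splits into {S1,S6,S9,S12} and {S7}.
No further refinement is possible. Final partition (4 blocks): {S2,S3,S8} | {S1,S6,S9,S12} | {S0,S11} | {S7}.
S0 and S11 lie in the same block of the stable partition, so they are equivalent — no string distinguishes them.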